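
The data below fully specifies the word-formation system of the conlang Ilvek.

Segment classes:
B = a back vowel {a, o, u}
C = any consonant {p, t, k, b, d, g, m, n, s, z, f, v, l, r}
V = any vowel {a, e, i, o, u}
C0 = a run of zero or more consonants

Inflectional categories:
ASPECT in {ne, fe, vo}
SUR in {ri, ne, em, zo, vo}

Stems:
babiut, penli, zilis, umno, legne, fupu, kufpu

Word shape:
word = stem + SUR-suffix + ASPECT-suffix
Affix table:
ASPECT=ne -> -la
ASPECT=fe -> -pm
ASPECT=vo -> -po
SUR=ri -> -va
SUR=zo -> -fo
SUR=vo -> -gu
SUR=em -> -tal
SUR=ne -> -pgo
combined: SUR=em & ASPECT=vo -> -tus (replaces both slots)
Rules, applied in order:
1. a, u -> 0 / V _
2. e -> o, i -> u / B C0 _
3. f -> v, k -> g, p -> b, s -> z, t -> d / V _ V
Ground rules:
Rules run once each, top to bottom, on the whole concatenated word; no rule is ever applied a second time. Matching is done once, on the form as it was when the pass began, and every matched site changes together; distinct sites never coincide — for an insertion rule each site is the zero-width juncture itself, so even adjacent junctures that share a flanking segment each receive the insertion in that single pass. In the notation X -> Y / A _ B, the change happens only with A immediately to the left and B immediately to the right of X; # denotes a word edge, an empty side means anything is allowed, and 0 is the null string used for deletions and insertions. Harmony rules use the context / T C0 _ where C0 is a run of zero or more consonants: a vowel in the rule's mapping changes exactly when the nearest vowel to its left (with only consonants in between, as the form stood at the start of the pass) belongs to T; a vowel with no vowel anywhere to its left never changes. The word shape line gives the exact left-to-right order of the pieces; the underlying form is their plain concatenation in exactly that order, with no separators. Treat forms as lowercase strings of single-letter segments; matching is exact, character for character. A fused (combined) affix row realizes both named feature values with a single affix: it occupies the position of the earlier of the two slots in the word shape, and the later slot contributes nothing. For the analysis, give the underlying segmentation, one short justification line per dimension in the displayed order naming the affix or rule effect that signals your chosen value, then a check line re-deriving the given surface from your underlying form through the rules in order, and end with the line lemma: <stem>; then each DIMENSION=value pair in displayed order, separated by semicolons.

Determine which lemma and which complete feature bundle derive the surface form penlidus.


underlying: penli-tus
ASPECT=vo - signalled by the combined affix row
SUR=em - signalled by the combined affix row
check: penlitus -> penlitus -> penlitus -> penlidus
lemma: penli; ASPECT=vo; SUR=em


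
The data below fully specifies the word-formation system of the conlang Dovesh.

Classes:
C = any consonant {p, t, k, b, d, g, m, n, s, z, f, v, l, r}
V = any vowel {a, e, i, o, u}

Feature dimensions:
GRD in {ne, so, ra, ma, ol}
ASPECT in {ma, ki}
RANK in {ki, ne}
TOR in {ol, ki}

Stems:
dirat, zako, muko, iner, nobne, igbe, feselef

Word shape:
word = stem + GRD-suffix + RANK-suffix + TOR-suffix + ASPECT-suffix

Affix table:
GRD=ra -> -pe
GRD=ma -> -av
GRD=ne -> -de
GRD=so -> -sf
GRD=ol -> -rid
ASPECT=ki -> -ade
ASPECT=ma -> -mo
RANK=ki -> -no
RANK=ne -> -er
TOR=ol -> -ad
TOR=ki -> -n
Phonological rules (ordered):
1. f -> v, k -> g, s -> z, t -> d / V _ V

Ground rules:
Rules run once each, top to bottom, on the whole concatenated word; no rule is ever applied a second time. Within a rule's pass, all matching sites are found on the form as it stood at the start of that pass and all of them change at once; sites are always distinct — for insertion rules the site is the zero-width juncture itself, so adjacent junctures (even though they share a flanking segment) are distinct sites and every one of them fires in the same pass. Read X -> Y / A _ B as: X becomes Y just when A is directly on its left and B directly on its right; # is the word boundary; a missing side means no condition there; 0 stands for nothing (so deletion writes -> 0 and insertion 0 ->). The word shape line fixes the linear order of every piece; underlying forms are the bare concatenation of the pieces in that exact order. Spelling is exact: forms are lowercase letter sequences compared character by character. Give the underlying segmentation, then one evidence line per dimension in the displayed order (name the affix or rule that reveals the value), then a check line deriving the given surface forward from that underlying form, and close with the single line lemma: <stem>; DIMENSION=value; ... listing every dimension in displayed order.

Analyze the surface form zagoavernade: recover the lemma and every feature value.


underlying: zako-av-er-n-ade
GRD=ma - signalled by the affix -av
ASPECT=ki - signalled by the affix -ade
RANK=ne - signalled by the affix -er
TOR=ki - signalled by the affix -n
check: zakoavernade -> zagoavernade
lemma: zako; GRD=ma; ASPECT=ki; RANK=ne; TOR=ki


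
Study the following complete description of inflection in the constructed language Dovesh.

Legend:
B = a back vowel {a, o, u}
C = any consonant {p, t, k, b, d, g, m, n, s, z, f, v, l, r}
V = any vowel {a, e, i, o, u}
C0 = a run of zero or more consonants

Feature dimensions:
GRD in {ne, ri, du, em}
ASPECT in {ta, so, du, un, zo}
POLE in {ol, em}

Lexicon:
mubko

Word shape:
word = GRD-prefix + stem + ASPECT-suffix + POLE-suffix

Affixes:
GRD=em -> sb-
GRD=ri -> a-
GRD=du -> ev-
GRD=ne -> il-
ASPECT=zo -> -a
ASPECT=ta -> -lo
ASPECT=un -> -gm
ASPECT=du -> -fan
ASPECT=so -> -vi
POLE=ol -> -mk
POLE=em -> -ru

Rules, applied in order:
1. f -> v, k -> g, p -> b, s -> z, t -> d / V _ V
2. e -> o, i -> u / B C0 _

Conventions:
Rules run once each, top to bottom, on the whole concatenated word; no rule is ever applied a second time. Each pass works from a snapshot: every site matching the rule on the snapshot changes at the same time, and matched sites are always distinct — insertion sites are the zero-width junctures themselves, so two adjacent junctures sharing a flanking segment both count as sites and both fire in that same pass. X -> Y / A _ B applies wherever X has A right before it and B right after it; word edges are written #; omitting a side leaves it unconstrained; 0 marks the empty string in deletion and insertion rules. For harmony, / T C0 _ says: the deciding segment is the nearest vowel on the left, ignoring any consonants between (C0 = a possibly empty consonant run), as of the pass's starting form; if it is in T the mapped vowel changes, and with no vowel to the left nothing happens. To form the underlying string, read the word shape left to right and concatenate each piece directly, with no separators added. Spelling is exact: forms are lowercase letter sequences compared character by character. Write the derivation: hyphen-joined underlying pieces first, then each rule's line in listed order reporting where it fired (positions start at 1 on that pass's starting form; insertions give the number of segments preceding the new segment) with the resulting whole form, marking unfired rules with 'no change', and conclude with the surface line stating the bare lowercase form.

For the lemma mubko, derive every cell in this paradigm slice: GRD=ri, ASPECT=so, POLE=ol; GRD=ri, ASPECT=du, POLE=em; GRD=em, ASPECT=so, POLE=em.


cell GRD=ri, ASPECT=so, POLE=ol:
underlying: a-mubko-vi-mk
1. f -> v, k -> g, p -> b, s -> z, t -> d / V _ V: no change
2. e -> o, i -> u / B C0 _: fires at position(s) 8: amubkovumk
surface: amubkovumk

cell GRD=ri, ASPECT=du, POLE=em:
underlying: a-mubko-fan-ru
1. f -> v, k -> g, p -> b, s -> z, t -> d / V _ V: fires at position(s) 7: amubkovanru
2. e -> o, i -> u / B C0 _: no change
surface: amubkovanru

cell GRD=em, ASPECT=so, POLE=em:
underlying: sb-mubko-vi-ru
1. f -> v, k -> g, p -> b, s -> z, t -> d / V _ V: no change
2. e -> o, i -> u / B C0 _: fires at position(s) 9: sbmubkovuru
surface: sbmubkovuru


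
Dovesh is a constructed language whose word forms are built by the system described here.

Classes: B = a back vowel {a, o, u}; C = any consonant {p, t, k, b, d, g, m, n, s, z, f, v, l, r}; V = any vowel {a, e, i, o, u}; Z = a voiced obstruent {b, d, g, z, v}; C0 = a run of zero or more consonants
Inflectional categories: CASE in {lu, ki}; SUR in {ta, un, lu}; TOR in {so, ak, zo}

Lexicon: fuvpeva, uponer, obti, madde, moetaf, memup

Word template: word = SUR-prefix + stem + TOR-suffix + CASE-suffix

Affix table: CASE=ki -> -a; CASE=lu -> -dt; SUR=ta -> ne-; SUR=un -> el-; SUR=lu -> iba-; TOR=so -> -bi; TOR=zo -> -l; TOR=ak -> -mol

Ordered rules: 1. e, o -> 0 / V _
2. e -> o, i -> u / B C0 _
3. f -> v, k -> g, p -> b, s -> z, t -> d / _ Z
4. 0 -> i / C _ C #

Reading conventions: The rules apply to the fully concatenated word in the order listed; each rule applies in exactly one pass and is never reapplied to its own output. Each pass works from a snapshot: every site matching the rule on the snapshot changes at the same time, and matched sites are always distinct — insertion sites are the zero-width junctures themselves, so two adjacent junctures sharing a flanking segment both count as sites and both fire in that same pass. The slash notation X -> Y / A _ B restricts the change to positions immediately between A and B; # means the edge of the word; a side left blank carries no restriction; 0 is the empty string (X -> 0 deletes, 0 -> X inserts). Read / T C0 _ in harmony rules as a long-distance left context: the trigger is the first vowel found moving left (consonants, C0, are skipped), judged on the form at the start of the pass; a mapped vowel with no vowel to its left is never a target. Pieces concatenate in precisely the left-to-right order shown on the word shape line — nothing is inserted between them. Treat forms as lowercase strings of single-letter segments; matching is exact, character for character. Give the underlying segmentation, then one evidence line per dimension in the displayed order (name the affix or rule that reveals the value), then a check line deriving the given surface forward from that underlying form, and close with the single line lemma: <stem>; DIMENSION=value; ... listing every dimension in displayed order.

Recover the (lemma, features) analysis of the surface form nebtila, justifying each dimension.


underlying: ne-obti-l-a
CASE=ki - signalled by the affix -a
SUR=ta - signalled by the affix ne-
TOR=zo - signalled by the affix -l
check: neobtila -> nebtila -> nebtila -> nebtila -> nebtila
lemma: obti; CASE=ki; SUR=ta; TOR=zo


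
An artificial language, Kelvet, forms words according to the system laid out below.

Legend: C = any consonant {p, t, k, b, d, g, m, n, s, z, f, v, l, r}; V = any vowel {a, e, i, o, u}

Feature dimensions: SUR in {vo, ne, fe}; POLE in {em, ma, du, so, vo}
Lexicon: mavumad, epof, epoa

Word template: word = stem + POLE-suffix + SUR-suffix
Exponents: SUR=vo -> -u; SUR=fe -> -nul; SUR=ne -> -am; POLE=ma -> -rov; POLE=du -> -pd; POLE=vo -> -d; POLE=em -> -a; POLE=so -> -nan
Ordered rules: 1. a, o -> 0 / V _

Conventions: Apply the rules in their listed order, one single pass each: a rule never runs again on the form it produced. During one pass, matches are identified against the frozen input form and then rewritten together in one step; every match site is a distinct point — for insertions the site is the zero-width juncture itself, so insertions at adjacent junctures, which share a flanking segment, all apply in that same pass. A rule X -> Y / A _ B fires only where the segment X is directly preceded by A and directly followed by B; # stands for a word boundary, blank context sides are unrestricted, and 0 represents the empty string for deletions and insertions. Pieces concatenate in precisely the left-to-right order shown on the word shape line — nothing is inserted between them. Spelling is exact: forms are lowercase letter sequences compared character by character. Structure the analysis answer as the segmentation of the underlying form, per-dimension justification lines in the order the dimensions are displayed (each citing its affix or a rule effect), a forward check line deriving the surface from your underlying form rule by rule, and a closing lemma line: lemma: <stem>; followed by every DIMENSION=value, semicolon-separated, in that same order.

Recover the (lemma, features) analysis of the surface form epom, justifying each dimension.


underlying: epoa-a-am
SUR=ne - signalled by the affix -am
POLE=em - signalled by the affix -a
check: epoaaam -> epom
lemma: epoa; SUR=ne; POLE=em


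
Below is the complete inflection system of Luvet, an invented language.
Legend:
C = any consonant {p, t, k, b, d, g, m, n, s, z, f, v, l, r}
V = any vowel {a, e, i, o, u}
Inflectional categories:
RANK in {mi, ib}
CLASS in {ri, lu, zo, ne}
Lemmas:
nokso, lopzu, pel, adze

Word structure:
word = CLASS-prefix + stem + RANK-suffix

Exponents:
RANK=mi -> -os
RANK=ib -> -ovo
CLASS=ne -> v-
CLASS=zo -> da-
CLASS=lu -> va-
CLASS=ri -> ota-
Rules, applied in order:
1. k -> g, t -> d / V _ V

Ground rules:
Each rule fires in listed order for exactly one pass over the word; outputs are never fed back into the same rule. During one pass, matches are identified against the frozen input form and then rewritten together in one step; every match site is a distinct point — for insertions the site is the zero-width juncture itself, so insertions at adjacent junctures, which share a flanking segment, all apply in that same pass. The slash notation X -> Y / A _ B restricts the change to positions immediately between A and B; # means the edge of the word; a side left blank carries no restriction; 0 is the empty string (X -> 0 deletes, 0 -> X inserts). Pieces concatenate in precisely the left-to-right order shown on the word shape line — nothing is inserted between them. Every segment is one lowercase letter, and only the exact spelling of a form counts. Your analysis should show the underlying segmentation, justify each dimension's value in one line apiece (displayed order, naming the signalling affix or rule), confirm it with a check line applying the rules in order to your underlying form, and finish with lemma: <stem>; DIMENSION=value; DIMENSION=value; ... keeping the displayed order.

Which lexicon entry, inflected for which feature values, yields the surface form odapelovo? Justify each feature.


underlying: ota-pel-ovo
RANK=ib - signalled by the affix -ovo
CLASS=ri - signalled by the affix ota-
check: otapelovo -> odapelovo
lemma: pel; RANK=ib; CLASS=ri


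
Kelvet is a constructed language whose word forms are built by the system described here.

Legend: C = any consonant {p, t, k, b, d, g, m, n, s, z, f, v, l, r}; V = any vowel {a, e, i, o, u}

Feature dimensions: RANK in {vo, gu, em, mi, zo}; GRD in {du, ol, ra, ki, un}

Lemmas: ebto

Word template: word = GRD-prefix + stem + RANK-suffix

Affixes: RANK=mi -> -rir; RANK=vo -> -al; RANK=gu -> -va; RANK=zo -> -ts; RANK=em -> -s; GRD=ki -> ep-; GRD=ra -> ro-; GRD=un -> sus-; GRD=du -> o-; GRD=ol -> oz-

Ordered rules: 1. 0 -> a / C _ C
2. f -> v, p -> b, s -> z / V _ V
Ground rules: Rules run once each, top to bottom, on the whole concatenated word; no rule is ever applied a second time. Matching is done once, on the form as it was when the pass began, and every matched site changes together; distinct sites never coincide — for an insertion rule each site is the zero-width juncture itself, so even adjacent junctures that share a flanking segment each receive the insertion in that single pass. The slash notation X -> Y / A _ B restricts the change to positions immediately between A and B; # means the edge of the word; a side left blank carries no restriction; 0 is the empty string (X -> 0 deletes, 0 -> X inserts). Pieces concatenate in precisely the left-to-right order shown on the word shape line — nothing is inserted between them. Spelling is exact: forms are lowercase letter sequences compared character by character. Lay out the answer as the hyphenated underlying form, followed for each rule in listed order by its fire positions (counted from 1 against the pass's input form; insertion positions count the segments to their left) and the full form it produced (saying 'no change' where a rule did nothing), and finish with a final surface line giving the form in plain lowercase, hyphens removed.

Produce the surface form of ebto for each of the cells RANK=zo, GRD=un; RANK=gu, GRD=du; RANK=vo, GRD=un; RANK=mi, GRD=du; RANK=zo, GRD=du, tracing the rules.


cell RANK=zo, GRD=un:
underlying: sus-ebto-ts
1. 0 -> a / C _ C: inserts after position(s) 5, 8: susebatotas
2. f -> v, p -> b, s -> z / V _ V: fires at position(s) 3: suzebatotas
surface: suzebatotas

cell RANK=gu, GRD=du:
underlying: o-ebto-va
1. 0 -> a / C _ C: inserts after position(s) 3: oebatova
2. f -> v, p -> b, s -> z / V _ V: no change
surface: oebatova

cell RANK=vo, GRD=un:
underlying: sus-ebto-al
1. 0 -> a / C _ C: inserts after position(s) 5: susebatoal
2. f -> v, p -> b, s -> z / V _ V: fires at position(s) 3: suzebatoal
surface: suzebatoal

cell RANK=mi, GRD=du:
underlying: o-ebto-rir
1. 0 -> a / C _ C: inserts after position(s) 3: oebatorir
2. f -> v, p -> b, s -> z / V _ V: no change
surface: oebatorir

cell RANK=zo, GRD=du:
underlying: o-ebto-ts
1. 0 -> a / C _ C: inserts after position(s) 3, 6: oebatotas
2. f -> v, p -> b, s -> z / V _ V: no change
surface: oebatotas


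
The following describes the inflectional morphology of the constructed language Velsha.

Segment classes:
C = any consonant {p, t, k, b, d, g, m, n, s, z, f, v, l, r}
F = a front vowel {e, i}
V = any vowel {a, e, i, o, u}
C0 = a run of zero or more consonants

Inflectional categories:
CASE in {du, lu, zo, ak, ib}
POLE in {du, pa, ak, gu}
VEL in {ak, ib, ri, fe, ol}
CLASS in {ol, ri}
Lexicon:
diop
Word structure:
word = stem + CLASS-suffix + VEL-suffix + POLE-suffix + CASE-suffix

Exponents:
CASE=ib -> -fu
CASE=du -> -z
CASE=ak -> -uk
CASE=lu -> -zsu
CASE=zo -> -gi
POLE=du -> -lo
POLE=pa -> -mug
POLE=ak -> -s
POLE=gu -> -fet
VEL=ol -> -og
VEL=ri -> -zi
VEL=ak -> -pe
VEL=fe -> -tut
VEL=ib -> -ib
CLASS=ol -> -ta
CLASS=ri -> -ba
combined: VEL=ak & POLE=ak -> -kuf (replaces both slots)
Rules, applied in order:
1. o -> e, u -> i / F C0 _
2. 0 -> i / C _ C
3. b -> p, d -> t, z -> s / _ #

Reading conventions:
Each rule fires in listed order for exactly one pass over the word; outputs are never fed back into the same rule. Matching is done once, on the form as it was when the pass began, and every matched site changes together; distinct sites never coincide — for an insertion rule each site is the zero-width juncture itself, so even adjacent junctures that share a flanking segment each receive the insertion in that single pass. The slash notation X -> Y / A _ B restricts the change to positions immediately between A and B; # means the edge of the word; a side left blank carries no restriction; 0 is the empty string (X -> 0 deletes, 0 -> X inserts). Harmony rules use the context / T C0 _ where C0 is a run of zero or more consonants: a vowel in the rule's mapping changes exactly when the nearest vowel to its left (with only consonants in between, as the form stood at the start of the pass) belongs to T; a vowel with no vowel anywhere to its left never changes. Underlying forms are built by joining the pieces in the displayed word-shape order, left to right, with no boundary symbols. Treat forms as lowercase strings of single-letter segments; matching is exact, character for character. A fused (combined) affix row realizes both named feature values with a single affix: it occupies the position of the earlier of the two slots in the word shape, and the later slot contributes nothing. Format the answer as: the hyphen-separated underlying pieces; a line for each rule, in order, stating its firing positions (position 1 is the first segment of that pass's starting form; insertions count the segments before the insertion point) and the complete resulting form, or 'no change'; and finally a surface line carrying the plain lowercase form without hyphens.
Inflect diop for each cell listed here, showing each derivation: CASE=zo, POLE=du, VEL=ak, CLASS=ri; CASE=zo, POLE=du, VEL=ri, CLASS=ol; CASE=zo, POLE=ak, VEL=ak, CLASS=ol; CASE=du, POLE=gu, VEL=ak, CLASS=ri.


cell CASE=zo, POLE=du, VEL=ak, CLASS=ri:
underlying: diop-ba-pe-lo-gi
1. o -> e, u -> i / F C0 _: fires at position(s) 3, 10: diepbapelegi
2. 0 -> i / C _ C: inserts after position(s) 4: diepibapelegi
3. b -> p, d -> t, z -> s / _ #: no change
surface: diepibapelegi

cell CASE=zo, POLE=du, VEL=ri, CLASS=ol:
underlying: diop-ta-zi-lo-gi
1. o -> e, u -> i / F C0 _: fires at position(s) 3, 10: dieptazilegi
2. 0 -> i / C _ C: inserts after position(s) 4: diepitazilegi
3. b -> p, d -> t, z -> s / _ #: no change
surface: diepitazilegi

cell CASE=zo, POLE=ak, VEL=ak, CLASS=ol:
underlying: diop-ta-kuf-gi
1. o -> e, u -> i / F C0 _: fires at position(s) 3: dieptakufgi
2. 0 -> i / C _ C: inserts after position(s) 4, 9: diepitakufigi
3. b -> p, d -> t, z -> s / _ #: no change
surface: diepitakufigi

cell CASE=du, POLE=gu, VEL=ak, CLASS=ri:
underlying: diop-ba-pe-fet-z
1. o -> e, u -> i / F C0 _: fires at position(s) 3: diepbapefetz
2. 0 -> i / C _ C: inserts after position(s) 4, 11: diepibapefetiz
3. b -> p, d -> t, z -> s / _ #: fires at position(s) 14: diepibapefetis
surface: diepibapefetis


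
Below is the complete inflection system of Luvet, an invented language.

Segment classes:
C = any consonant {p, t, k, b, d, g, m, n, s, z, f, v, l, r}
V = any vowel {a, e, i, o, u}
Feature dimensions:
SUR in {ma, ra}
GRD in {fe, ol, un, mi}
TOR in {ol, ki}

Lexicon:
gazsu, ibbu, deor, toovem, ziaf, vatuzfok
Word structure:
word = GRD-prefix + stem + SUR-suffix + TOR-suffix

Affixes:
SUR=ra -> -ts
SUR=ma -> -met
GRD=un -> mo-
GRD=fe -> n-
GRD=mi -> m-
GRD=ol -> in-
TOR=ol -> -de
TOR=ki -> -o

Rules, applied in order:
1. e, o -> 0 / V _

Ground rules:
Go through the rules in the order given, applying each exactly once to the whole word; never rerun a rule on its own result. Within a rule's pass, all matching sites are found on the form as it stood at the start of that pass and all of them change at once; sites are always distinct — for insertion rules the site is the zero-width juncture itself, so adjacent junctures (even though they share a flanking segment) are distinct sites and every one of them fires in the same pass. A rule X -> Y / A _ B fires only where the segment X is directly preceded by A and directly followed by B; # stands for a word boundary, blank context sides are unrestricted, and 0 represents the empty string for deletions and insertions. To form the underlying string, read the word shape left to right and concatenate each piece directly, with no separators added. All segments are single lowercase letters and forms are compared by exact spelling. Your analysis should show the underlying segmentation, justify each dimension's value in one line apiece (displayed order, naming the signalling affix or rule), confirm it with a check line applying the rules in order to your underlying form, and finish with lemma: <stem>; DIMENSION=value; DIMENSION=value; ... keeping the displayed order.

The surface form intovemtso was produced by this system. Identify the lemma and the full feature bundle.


underlying: in-toovem-ts-o
SUR=ra - signalled by the affix -ts
GRD=ol - signalled by the affix in-
TOR=ki - signalled by the affix -o
check: intoovemtso -> intovemtso
lemma: toovem; SUR=ra; GRD=ol; TOR=ki


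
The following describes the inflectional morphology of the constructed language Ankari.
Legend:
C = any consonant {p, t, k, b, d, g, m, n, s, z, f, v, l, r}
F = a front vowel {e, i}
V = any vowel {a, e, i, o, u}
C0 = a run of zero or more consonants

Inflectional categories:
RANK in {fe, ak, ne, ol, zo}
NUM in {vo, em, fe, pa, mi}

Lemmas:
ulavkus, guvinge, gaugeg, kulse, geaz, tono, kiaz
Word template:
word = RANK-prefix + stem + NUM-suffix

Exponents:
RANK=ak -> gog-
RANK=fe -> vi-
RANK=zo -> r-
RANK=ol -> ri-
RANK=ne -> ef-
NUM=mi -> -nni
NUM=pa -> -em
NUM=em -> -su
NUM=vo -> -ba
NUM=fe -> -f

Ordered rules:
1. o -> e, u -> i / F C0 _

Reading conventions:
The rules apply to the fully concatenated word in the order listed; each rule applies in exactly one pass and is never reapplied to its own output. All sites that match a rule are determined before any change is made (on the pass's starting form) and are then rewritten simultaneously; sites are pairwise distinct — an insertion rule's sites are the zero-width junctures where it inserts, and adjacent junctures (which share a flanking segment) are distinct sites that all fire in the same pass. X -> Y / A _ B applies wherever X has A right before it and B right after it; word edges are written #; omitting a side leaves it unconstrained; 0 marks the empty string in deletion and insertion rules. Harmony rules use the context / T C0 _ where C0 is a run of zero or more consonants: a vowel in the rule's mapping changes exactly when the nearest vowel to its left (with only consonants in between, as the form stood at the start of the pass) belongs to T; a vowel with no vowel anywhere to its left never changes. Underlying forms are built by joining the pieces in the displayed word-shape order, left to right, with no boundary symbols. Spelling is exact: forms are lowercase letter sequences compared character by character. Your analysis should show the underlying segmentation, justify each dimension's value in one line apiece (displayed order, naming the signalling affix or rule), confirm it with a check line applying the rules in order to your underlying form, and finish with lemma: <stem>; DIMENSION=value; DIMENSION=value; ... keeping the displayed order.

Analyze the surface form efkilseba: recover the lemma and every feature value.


underlying: ef-kulse-ba
RANK=ne - signalled by the affix ef-
NUM=vo - signalled by the affix -ba
check: efkulseba -> efkilseba
lemma: kulse; RANK=ne; NUM=vo


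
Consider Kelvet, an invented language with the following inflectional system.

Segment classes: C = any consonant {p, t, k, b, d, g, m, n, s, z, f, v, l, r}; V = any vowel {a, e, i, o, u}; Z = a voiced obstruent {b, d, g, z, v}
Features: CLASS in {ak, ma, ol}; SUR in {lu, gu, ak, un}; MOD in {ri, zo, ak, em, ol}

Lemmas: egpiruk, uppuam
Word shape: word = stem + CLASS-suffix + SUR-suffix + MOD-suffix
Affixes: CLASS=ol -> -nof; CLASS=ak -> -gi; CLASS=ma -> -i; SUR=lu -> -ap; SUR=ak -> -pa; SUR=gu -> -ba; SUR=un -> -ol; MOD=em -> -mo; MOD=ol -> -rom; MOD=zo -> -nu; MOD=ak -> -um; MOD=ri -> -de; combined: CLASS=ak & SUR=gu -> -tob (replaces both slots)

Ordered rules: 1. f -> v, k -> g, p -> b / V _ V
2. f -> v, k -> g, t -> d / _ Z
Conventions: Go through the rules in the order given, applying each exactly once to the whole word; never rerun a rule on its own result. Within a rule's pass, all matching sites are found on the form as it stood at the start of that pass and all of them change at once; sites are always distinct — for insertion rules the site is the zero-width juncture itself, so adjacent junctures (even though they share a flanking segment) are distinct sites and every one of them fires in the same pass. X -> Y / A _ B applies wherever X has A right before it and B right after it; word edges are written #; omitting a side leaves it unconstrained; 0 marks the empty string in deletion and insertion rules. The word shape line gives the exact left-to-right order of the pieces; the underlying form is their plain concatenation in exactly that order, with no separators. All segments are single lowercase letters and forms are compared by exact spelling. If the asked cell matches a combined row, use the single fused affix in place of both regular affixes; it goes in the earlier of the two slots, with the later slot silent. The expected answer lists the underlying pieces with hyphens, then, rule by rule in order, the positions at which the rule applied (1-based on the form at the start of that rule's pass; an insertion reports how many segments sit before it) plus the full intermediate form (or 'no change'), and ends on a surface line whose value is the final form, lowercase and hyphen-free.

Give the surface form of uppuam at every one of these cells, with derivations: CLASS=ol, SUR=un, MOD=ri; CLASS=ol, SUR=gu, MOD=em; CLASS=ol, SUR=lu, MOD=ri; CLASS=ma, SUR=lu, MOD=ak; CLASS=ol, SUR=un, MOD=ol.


cell CLASS=ol, SUR=un, MOD=ri:
underlying: uppuam-nof-ol-de
1. f -> v, k -> g, p -> b / V _ V: fires at position(s) 9: uppuamnovolde
2. f -> v, k -> g, t -> d / _ Z: no change
surface: uppuamnovolde

cell CLASS=ol, SUR=gu, MOD=em:
underlying: uppuam-nof-ba-mo
1. f -> v, k -> g, p -> b / V _ V: no change
2. f -> v, k -> g, t -> d / _ Z: fires at position(s) 9: uppuamnovbamo
surface: uppuamnovbamo

cell CLASS=ol, SUR=lu, MOD=ri:
underlying: uppuam-nof-ap-de
1. f -> v, k -> g, p -> b / V _ V: fires at position(s) 9: uppuamnovapde
2. f -> v, k -> g, t -> d / _ Z: no change
surface: uppuamnovapde

cell CLASS=ma, SUR=lu, MOD=ak:
underlying: uppuam-i-ap-um
1. f -> v, k -> g, p -> b / V _ V: fires at position(s) 9: uppuamiabum
2. f -> v, k -> g, t -> d / _ Z: no change
surface: uppuamiabum

cell CLASS=ol, SUR=un, MOD=ol:
underlying: uppuam-nof-ol-rom
1. f -> v, k -> g, p -> b / V _ V: fires at position(s) 9: uppuamnovolrom
2. f -> v, k -> g, t -> d / _ Z: no change
surface: uppuamnovolrom


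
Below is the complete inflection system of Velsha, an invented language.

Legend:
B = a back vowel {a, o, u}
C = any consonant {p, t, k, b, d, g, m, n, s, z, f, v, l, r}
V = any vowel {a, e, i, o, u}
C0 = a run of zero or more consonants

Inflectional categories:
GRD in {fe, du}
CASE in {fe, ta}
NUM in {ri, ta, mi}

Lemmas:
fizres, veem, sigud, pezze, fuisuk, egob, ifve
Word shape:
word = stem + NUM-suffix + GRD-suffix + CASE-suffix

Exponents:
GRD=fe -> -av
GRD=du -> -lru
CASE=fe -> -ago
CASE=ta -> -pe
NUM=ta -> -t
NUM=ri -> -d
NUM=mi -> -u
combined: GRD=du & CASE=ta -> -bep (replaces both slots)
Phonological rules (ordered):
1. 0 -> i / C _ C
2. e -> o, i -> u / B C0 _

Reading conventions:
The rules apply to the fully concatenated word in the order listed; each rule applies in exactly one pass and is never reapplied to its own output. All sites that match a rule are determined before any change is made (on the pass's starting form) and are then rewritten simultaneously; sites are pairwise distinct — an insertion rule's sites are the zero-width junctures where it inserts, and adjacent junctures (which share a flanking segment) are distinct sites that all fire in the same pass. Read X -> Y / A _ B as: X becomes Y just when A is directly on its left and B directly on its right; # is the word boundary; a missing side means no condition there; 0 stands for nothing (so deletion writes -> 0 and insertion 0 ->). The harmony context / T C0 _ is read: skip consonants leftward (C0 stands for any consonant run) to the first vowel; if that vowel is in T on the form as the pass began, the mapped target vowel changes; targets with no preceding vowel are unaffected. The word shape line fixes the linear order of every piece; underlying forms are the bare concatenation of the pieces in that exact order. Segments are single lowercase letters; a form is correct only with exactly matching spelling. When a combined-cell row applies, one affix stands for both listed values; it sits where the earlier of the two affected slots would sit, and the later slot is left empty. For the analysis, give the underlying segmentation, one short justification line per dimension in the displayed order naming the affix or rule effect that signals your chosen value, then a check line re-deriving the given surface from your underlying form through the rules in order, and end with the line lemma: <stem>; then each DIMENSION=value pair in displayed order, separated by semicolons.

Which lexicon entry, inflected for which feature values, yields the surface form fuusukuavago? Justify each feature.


underlying: fuisuk-u-av-ago
GRD=fe - signalled by the affix -av
CASE=fe - signalled by the affix -ago
NUM=mi - signalled by the affix -u
check: fuisukuavago -> fuisukuavago -> fuusukuavago
lemma: fuisuk; GRD=fe; CASE=fe; NUM=mi


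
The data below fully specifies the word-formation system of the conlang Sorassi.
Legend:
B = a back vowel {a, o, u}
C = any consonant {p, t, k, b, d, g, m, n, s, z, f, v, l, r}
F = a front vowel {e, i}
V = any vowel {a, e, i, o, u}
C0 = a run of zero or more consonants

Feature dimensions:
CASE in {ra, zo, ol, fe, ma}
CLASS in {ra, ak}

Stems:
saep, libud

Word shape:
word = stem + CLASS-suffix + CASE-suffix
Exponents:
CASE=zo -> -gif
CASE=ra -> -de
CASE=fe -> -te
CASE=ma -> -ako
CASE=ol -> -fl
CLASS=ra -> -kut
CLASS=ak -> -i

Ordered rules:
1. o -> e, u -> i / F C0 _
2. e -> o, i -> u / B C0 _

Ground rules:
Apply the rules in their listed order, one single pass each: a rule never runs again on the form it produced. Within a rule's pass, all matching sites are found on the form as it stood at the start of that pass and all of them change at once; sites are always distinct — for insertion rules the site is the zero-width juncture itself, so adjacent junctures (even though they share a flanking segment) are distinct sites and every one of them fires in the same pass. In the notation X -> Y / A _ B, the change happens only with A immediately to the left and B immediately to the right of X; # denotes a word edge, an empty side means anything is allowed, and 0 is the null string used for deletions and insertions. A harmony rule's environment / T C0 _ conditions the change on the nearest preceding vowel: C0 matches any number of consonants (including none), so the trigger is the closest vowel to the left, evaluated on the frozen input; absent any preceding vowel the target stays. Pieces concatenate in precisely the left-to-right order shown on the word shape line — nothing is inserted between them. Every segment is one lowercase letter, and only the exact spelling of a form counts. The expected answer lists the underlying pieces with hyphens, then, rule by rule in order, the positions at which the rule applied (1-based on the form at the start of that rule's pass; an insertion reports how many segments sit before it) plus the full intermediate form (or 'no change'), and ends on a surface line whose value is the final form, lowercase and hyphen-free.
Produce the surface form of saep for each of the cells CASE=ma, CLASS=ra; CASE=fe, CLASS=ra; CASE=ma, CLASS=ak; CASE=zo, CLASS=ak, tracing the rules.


cell CASE=ma, CLASS=ra:
underlying: saep-kut-ako
1. o -> e, u -> i / F C0 _: fires at position(s) 6: saepkitako
2. e -> o, i -> u / B C0 _: fires at position(s) 3: saopkitako
surface: saopkitako

cell CASE=fe, CLASS=ra:
underlying: saep-kut-te
1. o -> e, u -> i / F C0 _: fires at position(s) 6: saepkitte
2. e -> o, i -> u / B C0 _: fires at position(s) 3: saopkitte
surface: saopkitte

cell CASE=ma, CLASS=ak:
underlying: saep-i-ako
1. o -> e, u -> i / F C0 _: no change
2. e -> o, i -> u / B C0 _: fires at position(s) 3: saopiako
surface: saopiako

cell CASE=zo, CLASS=ak:
underlying: saep-i-gif
1. o -> e, u -> i / F C0 _: no change
2. e -> o, i -> u / B C0 _: fires at position(s) 3: saopigif
surface: saopigif


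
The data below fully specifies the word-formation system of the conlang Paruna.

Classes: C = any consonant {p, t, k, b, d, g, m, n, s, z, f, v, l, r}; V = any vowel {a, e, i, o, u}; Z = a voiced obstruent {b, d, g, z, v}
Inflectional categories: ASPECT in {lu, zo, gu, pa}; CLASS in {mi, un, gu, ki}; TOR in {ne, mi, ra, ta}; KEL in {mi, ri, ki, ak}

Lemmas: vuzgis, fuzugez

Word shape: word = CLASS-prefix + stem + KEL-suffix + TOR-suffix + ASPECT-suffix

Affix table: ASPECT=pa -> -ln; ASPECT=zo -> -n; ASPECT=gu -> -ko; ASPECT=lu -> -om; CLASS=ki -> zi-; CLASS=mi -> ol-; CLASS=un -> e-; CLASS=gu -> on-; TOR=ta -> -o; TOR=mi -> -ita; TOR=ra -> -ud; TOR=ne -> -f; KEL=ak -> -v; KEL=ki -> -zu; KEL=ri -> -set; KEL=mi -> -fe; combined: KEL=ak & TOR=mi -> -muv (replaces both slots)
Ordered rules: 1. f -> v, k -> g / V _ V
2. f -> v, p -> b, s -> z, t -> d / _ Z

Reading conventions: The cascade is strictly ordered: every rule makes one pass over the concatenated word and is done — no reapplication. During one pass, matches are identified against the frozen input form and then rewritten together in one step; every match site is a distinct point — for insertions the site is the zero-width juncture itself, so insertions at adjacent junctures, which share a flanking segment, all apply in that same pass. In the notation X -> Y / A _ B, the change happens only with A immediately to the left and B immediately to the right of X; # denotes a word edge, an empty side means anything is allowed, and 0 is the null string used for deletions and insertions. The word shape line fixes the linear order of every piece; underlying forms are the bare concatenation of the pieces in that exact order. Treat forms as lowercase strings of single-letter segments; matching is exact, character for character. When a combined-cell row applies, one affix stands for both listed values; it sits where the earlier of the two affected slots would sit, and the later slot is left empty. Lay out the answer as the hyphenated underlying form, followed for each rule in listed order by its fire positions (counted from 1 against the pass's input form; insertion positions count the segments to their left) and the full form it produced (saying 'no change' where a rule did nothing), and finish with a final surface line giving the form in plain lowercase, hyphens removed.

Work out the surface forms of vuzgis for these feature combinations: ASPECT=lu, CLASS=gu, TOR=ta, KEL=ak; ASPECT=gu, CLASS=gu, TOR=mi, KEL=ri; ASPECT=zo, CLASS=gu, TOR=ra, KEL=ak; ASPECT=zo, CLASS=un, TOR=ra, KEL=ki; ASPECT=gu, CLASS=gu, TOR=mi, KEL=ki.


cell ASPECT=lu, CLASS=gu, TOR=ta, KEL=ak:
underlying: on-vuzgis-v-o-om
1. f -> v, k -> g / V _ V: no change
2. f -> v, p -> b, s -> z, t -> d / _ Z: fires at position(s) 8: onvuzgizvoom
surface: onvuzgizvoom

cell ASPECT=gu, CLASS=gu, TOR=mi, KEL=ri:
underlying: on-vuzgis-set-ita-ko
1. f -> v, k -> g / V _ V: fires at position(s) 15: onvuzgissetitago
2. f -> v, p -> b, s -> z, t -> d / _ Z: no change
surface: onvuzgissetitago

cell ASPECT=zo, CLASS=gu, TOR=ra, KEL=ak:
underlying: on-vuzgis-v-ud-n
1. f -> v, k -> g / V _ V: no change
2. f -> v, p -> b, s -> z, t -> d / _ Z: fires at position(s) 8: onvuzgizvudn
surface: onvuzgizvudn

cell ASPECT=zo, CLASS=un, TOR=ra, KEL=ki:
underlying: e-vuzgis-zu-ud-n
1. f -> v, k -> g / V _ V: no change
2. f -> v, p -> b, s -> z, t -> d / _ Z: fires at position(s) 7: evuzgizzuudn
surface: evuzgizzuudn

cell ASPECT=gu, CLASS=gu, TOR=mi, KEL=ki:
underlying: on-vuzgis-zu-ita-ko
1. f -> v, k -> g / V _ V: fires at position(s) 14: onvuzgiszuitago
2. f -> v, p -> b, s -> z, t -> d / _ Z: fires at position(s) 8: onvuzgizzuitago
surface: onvuzgizzuitago


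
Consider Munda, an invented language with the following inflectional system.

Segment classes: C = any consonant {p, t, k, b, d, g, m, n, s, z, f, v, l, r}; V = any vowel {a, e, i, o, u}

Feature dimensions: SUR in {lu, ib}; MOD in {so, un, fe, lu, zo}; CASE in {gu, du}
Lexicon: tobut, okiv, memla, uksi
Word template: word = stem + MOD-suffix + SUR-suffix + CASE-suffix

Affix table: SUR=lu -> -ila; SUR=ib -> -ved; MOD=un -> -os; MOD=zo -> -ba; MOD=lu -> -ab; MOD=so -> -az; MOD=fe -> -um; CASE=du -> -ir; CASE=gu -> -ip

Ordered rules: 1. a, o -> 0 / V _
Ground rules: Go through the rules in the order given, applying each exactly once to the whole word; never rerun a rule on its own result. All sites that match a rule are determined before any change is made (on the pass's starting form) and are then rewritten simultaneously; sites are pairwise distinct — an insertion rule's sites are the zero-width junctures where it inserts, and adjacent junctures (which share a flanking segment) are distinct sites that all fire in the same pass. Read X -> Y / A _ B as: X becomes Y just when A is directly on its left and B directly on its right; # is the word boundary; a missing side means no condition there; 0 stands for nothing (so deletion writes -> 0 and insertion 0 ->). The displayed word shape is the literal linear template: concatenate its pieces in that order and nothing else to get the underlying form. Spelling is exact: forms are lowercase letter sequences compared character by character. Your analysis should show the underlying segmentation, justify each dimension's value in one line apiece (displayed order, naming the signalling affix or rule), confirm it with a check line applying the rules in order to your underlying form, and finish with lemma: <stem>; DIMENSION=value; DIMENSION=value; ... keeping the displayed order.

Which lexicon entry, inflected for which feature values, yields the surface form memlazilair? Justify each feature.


underlying: memla-az-ila-ir
SUR=lu - signalled by the affix -ila
MOD=so - signalled by the affix -az
CASE=du - signalled by the affix -ir
check: memlaazilair -> memlazilair
lemma: memla; SUR=lu; MOD=so; CASE=du
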